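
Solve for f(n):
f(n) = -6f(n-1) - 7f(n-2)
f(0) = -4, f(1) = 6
Characteristic equation: x² + 6x + 7 = 0.
Discriminant Δ = (-6)² + 4·(-7) = 8.
Roots r₁,₂ = (-6 ± √8)/2, so r₁ = -3 + \sqrt{2}, r₂ = -3 - \sqrt{2}.
General solution: f(n) = A·r₁^n + B·r₂^n.
From the initial conditions, A + B = -4 and r₁A + r₂B = 6.
Since r₁ - r₂ = √8: A = (6 - (-4)r₂)/√8 = - \frac{3 \sqrt{2}}{2} - 2, and B = -4 - A = -2 + \frac{3 \sqrt{2}}{2}.
So f(n) = \left(- \frac{3 \sqrt{2}}{2} - 2\right)\left(-3 + \sqrt{2}\right)^n + \left(-2 + \frac{3 \sqrt{2}}{2}\right)\left(-3 - \sqrt{2}\right)^n.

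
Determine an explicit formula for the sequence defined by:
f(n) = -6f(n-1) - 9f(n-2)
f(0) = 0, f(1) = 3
Characteristic equation: x² + 6x + 9 = 0, which is (x - (-3))².
Repeated root r = -3.
General solution: f(n) = (A + Bn)·(-3)^n.
From f(0) = 0: A = 0.
From f(1) = 3: (A + B)·(-3) = 3 ⇒ B = -1.
So f(n) = \left(- n\right) \cdot (-3)^n.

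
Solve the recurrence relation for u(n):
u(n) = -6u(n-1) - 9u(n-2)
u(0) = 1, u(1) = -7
Characteristic equation: x² + 6x + 9 = 0, which is (x - (-3))².
Repeated root r = -3.
General solution: u(n) = (A + Bn)·(-3)^n.
From u(0) = 1: A = 1.
From u(1) = -7: (A + B)·(-3) = -7 ⇒ B = \frac{4}{3}.
So u(n) = \left(\frac{4 n}{3} + 1\right) \cdot (-3)^n.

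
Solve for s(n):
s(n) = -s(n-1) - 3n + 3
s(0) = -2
First-order linear with linear forcing.
Homogeneous solution: s_h(n) = A·(-1)^n.
Try particular s_p(n) = pn + q. Substituting:
  pn + q = -(p(n-1) + q) - 3n + 3.
Matching the n-coefficient: p = -p - 3 ⇒ p = - \frac{3}{2}.
Matching constants: q = p - q + 3 ⇒ q = \frac{3}{4}.
General: s(n) = A·(-1)^n - \frac{3 n}{2} + \frac{3}{4}.
Apply s(0) = -2: A + \frac{3}{4} = -2 ⇒ A = - \frac{11}{4}.
So s(n) = - \frac{11 \left(-1\right)^{n}}{4} - \frac{3 n}{2} + \frac{3}{4}.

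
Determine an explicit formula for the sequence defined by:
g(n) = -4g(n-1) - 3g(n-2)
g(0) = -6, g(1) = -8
Characteristic equation: x² + 4x + 3 = 0, which factors as (x - (-3))(x - (-1)) = 0.
Roots r₁ = -3, r₂ = -1 (distinct).
General solution: g(n) = A·(-3)^n + B·(-1)^n.
From g(0) = -6: A + B = -6.
From g(1) = -8: -3A - B = -8.
Solving: A = 7, B = -13.
So g(n) = - 13 \left(-1\right)^{n} + 7 \left(-3\right)^{n}.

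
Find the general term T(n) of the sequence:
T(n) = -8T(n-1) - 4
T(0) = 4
First-order linear non-homogeneous.
Homogeneous solution: T_h(n) = A·(-8)^n.
Try constant particular solution T_p = K: K = -8K - 4 ⇒ K = - \frac{4}{9}.
General: T(n) = A·(-8)^n - \frac{4}{9}.
Apply T(0) = 4: A - \frac{4}{9} = 4 ⇒ A = \frac{40}{9}.
So T(n) = \frac{40 \left(-8\right)^{n}}{9} - \frac{4}{9}.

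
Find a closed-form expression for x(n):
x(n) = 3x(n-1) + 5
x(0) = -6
First-order linear non-homogeneous.
Homogeneous solution: x_h(n) = A·(3)^n.
Try constant particular solution x_p = K: K = 3K + 5 ⇒ K = - \frac{5}{2}.
General: x(n) = A·(3)^n - \frac{5}{2}.
Apply x(0) = -6: A - \frac{5}{2} = -6 ⇒ A = - \frac{7}{2}.
So x(n) = - \frac{7 \cdot 3^{n}}{2} - \frac{5}{2}.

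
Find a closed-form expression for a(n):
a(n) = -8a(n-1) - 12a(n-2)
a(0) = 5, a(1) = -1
Characteristic equation: x² + 8x + 12 = 0, which factors as (x - (-2))(x - (-6)) = 0.
Roots r₁ = -2, r₂ = -6 (distinct).
General solution: a(n) = A·(-2)^n + B·(-6)^n.
From a(0) = 5: A + B = 5.
From a(1) = -1: -2A - 6B = -1.
Solving: A = \frac{29}{4}, B = - \frac{9}{4}.
So a(n) = \frac{29 \left(-2\right)^{n}}{4} - \frac{9 \left(-6\right)^{n}}{4}.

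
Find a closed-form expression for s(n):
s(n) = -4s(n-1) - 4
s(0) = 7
First-order linear non-homogeneous.
Homogeneous solution: s_h(n) = A·(-4)^n.
Try constant particular solution s_p = K: K = -4K - 4 ⇒ K = - \frac{4}{5}.
General: s(n) = A·(-4)^n - \frac{4}{5}.
Apply s(0) = 7: A - \frac{4}{5} = 7 ⇒ A = \frac{39}{5}.
So s(n) = \frac{39 \left(-4\right)^{n}}{5} - \frac{4}{5}.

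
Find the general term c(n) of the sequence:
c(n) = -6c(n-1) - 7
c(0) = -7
First-order linear non-homogeneous.
Homogeneous solution: c_h(n) = A·(-6)^n.
Try constant particular solution c_p = K: K = -6K - 7 ⇒ K = -1.
General: c(n) = A·(-6)^n - 1.
Apply c(0) = -7: A - 1 = -7 ⇒ A = -6.
So c(n) = - 6 \left(-6\right)^{n} - 1.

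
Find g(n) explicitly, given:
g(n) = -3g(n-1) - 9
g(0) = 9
First-order linear non-homogeneous.
Homogeneous solution: g_h(n) = A·(-3)^n.
Try constant particular solution g_p = K: K = -3K - 9 ⇒ K = - \frac{9}{4}.
General: g(n) = A·(-3)^n - \frac{9}{4}.
Apply g(0) = 9: A - \frac{9}{4} = 9 ⇒ A = \frac{45}{4}.
So g(n) = \frac{45 \left(-3\right)^{n}}{4} - \frac{9}{4}.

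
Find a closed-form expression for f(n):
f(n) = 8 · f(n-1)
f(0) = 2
Pure geometric recurrence with ratio 8.
By induction f(n) = f(0) · (8)^n = 2 \cdot 8^{n}.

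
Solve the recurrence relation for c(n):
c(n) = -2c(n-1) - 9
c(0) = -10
First-order linear non-homogeneous.
Homogeneous solution: c_h(n) = A·(-2)^n.
Try constant particular solution c_p = K: K = -2K - 9 ⇒ K = -3.
General: c(n) = A·(-2)^n - 3.
Apply c(0) = -10: A - 3 = -10 ⇒ A = -7.
So c(n) = - 7 \left(-2\right)^{n} - 3.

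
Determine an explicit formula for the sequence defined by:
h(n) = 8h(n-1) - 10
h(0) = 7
First-order linear non-homogeneous.
Homogeneous solution: h_h(n) = A·(8)^n.
Try constant particular solution h_p = K: K = 8K - 10 ⇒ K = \frac{10}{7}.
General: h(n) = A·(8)^n + \frac{10}{7}.
Apply h(0) = 7: A + \frac{10}{7} = 7 ⇒ A = \frac{39}{7}.
So h(n) = \frac{39 \cdot 8^{n}}{7} + \frac{10}{7}.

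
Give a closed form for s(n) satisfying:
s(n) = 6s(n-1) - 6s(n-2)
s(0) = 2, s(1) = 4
Characteristic equation: x² - 6x + 6 = 0.
Discriminant Δ = (6)² + 4·(-6) = 12.
Roots r₁,₂ = (6 ± √12)/2, so r₁ = \sqrt{3} + 3, r₂ = 3 - \sqrt{3}.
General solution: s(n) = A·r₁^n + B·r₂^n.
From the initial conditions, A + B = 2 and r₁A + r₂B = 4.
Since r₁ - r₂ = √12: A = (4 - (2)r₂)/√12 = 1 - \frac{\sqrt{3}}{3}, and B = 2 - A = \frac{\sqrt{3}}{3} + 1.
So s(n) = \left(1 - \frac{\sqrt{3}}{3}\right)\left(\sqrt{3} + 3\right)^n + \left(\frac{\sqrt{3}}{3} + 1\right)\left(3 - \sqrt{3}\right)^n.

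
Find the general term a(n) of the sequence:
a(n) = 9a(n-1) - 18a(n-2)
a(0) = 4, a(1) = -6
Characteristic equation: x² - 9x + 18 = 0, which factors as (x - (3))(x - (6)) = 0.
Roots r₁ = 3, r₂ = 6 (distinct).
General solution: a(n) = A·(3)^n + B·(6)^n.
From a(0) = 4: A + B = 4.
From a(1) = -6: 3A + 6B = -6.
Solving: A = 10, B = -6.
So a(n) = 10 \cdot 3^{n} - 6 \cdot 6^{n}.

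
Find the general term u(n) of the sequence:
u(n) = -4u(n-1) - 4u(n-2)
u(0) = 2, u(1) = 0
Characteristic equation: x² + 4x + 4 = 0, which is (x - (-2))².
Repeated root r = -2.
General solution: u(n) = (A + Bn)·(-2)^n.
From u(0) = 2: A = 2.
From u(1) = 0: (A + B)·(-2) = 0 ⇒ B = -2.
So u(n) = \left(2 - 2 n\right) \cdot (-2)^n.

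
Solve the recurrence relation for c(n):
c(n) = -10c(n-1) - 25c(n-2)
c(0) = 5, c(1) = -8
Characteristic equation: x² + 10x + 25 = 0, which is (x - (-5))².
Repeated root r = -5.
General solution: c(n) = (A + Bn)·(-5)^n.
From c(0) = 5: A = 5.
From c(1) = -8: (A + B)·(-5) = -8 ⇒ B = - \frac{17}{5}.
So c(n) = \left(5 - \frac{17 n}{5}\right) \cdot (-5)^n.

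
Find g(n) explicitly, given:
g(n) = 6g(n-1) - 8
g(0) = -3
First-order linear non-homogeneous.
Homogeneous solution: g_h(n) = A·(6)^n.
Try constant particular solution g_p = K: K = 6K - 8 ⇒ K = \frac{8}{5}.
General: g(n) = A·(6)^n + \frac{8}{5}.
Apply g(0) = -3: A + \frac{8}{5} = -3 ⇒ A = - \frac{23}{5}.
So g(n) = \frac{8}{5} - \frac{23 \cdot 6^{n}}{5}.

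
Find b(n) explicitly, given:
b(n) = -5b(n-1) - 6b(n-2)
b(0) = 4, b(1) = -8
Characteristic equation: x² + 5x + 6 = 0, which factors as (x - (-2))(x - (-3)) = 0.
Roots r₁ = -2, r₂ = -3 (distinct).
General solution: b(n) = A·(-2)^n + B·(-3)^n.
From b(0) = 4: A + B = 4.
From b(1) = -8: -2A - 3B = -8.
Solving: A = 4, B = 0.
So b(n) = 4 \left(-2\right)^{n}.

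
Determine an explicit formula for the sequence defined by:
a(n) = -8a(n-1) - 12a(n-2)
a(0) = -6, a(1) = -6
Characteristic equation: x² + 8x + 12 = 0, which factors as (x - (-2))(x - (-6)) = 0.
Roots r₁ = -2, r₂ = -6 (distinct).
General solution: a(n) = A·(-2)^n + B·(-6)^n.
From a(0) = -6: A + B = -6.
From a(1) = -6: -2A - 6B = -6.
Solving: A = - \frac{21}{2}, B = \frac{9}{2}.
So a(n) = - \frac{21 \left(-2\right)^{n}}{2} + \frac{9 \left(-6\right)^{n}}{2}.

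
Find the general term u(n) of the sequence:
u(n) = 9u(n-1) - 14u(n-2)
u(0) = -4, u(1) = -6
Characteristic equation: x² - 9x + 14 = 0, which factors as (x - (7))(x - (2)) = 0.
Roots r₁ = 7, r₂ = 2 (distinct).
General solution: u(n) = A·(7)^n + B·(2)^n.
From u(0) = -4: A + B = -4.
From u(1) = -6: 7A + 2B = -6.
Solving: A = \frac{2}{5}, B = - \frac{22}{5}.
So u(n) = - \frac{22 \cdot 2^{n}}{5} + \frac{2 \cdot 7^{n}}{5}.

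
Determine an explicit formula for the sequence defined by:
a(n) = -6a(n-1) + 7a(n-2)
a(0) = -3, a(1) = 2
Characteristic equation: x² + 6x - 7 = 0, which factors as (x - (-7))(x - (1)) = 0.
Roots r₁ = -7, r₂ = 1 (distinct).
General solution: a(n) = A·(-7)^n + B·(1)^n.
From a(0) = -3: A + B = -3.
From a(1) = 2: -7A + B = 2.
Solving: A = - \frac{5}{8}, B = - \frac{19}{8}.
So a(n) = - \frac{5 \left(-7\right)^{n}}{8} - \frac{19}{8}.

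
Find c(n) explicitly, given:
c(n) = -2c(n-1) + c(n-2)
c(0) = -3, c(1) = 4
Characteristic equation: x² + 2x - 1 = 0.
Discriminant Δ = (-2)² + 4·(1) = 8.
Roots r₁,₂ = (-2 ± √8)/2, so r₁ = -1 + \sqrt{2}, r₂ = - \sqrt{2} - 1.
General solution: c(n) = A·r₁^n + B·r₂^n.
From the initial conditions, A + B = -3 and r₁A + r₂B = 4.
Since r₁ - r₂ = √8: A = (4 - (-3)r₂)/√8 = - \frac{3}{2} + \frac{\sqrt{2}}{4}, and B = -3 - A = - \frac{3}{2} - \frac{\sqrt{2}}{4}.
So c(n) = \left(- \frac{3}{2} + \frac{\sqrt{2}}{4}\right)\left(-1 + \sqrt{2}\right)^n + \left(- \frac{3}{2} - \frac{\sqrt{2}}{4}\right)\left(- \sqrt{2} - 1\right)^n.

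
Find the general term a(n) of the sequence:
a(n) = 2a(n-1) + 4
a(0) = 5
First-order linear non-homogeneous.
Homogeneous solution: a_h(n) = A·(2)^n.
Try constant particular solution a_p = K: K = 2K + 4 ⇒ K = -4.
General: a(n) = A·(2)^n - 4.
Apply a(0) = 5: A - 4 = 5 ⇒ A = 9.
So a(n) = 9 \cdot 2^{n} - 4.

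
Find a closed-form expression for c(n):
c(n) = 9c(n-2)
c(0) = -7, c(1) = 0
Characteristic equation: x² - 9 = 0, which factors as (x - (-3))(x - (3)) = 0.
Roots r₁ = -3, r₂ = 3 (distinct).
General solution: c(n) = A·(-3)^n + B·(3)^n.
From c(0) = -7: A + B = -7.
From c(1) = 0: -3A + 3B = 0.
Solving: A = - \frac{7}{2}, B = - \frac{7}{2}.
So c(n) = - \frac{7 \left(-3\right)^{n}}{2} - \frac{7 \cdot 3^{n}}{2}.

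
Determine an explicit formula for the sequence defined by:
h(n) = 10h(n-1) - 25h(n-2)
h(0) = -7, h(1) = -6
Characteristic equation: x² - 10x + 25 = 0, which is (x - (5))².
Repeated root r = 5.
General solution: h(n) = (A + Bn)·(5)^n.
From h(0) = -7: A = -7.
From h(1) = -6: (A + B)·(5) = -6 ⇒ B = \frac{29}{5}.
So h(n) = \left(\frac{29 n}{5} - 7\right) \cdot (5)^n.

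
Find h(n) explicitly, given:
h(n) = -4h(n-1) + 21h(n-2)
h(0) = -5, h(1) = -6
Characteristic equation: x² + 4x - 21 = 0, which factors as (x - (-7))(x - (3)) = 0.
Roots r₁ = -7, r₂ = 3 (distinct).
General solution: h(n) = A·(-7)^n + B·(3)^n.
From h(0) = -5: A + B = -5.
From h(1) = -6: -7A + 3B = -6.
Solving: A = - \frac{9}{10}, B = - \frac{41}{10}.
So h(n) = - \frac{9 \left(-7\right)^{n}}{10} - \frac{41 \cdot 3^{n}}{10}.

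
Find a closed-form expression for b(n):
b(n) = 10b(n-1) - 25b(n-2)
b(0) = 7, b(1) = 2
Characteristic equation: x² - 10x + 25 = 0, which is (x - (5))².
Repeated root r = 5.
General solution: b(n) = (A + Bn)·(5)^n.
From b(0) = 7: A = 7.
From b(1) = 2: (A + B)·(5) = 2 ⇒ B = - \frac{33}{5}.
So b(n) = \left(7 - \frac{33 n}{5}\right) \cdot (5)^n.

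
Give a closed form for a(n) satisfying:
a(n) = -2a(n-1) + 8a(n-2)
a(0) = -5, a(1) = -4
Characteristic equation: x² + 2x - 8 = 0, which factors as (x - (-4))(x - (2)) = 0.
Roots r₁ = -4, r₂ = 2 (distinct).
General solution: a(n) = A·(-4)^n + B·(2)^n.
From a(0) = -5: A + B = -5.
From a(1) = -4: -4A + 2B = -4.
Solving: A = -1, B = -4.
So a(n) = - \left(-4\right)^{n} - 4 \cdot 2^{n}.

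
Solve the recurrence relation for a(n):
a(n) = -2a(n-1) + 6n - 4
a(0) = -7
First-order linear with linear forcing.
Homogeneous solution: a_h(n) = A·(-2)^n.
Try particular a_p(n) = pn + q. Substituting:
  pn + q = -2(p(n-1) + q) + 6n - 4.
Matching the n-coefficient: p = -2p + 6 ⇒ p = 2.
Matching constants: q = 2p - 2q - 4 ⇒ q = 0.
General: a(n) = A·(-2)^n + 2 n + 0.
Apply a(0) = -7: A + 0 = -7 ⇒ A = -7.
So a(n) = - 7 \left(-2\right)^{n} + 2 n.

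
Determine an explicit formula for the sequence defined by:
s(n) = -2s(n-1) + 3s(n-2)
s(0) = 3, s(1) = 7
Characteristic equation: x² + 2x - 3 = 0, which factors as (x - (-3))(x - (1)) = 0.
Roots r₁ = -3, r₂ = 1 (distinct).
General solution: s(n) = A·(-3)^n + B·(1)^n.
From s(0) = 3: A + B = 3.
From s(1) = 7: -3A + B = 7.
Solving: A = -1, B = 4.
So s(n) = 4 - \left(-3\right)^{n}.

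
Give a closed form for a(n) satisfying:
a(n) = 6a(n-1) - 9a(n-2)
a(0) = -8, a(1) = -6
Characteristic equation: x² - 6x + 9 = 0, which is (x - (3))².
Repeated root r = 3.
General solution: a(n) = (A + Bn)·(3)^n.
From a(0) = -8: A = -8.
From a(1) = -6: (A + B)·(3) = -6 ⇒ B = 6.
So a(n) = \left(6 n - 8\right) \cdot (3)^n.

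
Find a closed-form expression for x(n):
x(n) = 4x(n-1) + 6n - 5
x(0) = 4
First-order linear with linear forcing.
Homogeneous solution: x_h(n) = A·(4)^n.
Try particular x_p(n) = pn + q. Substituting:
  pn + q = 4(p(n-1) + q) + 6n - 5.
Matching the n-coefficient: p = 4p + 6 ⇒ p = -2.
Matching constants: q = -4p + 4q - 5 ⇒ q = -1.
General: x(n) = A·(4)^n - 2 n - 1.
Apply x(0) = 4: A - 1 = 4 ⇒ A = 5.
So x(n) = 5 \cdot 4^{n} - 2 n - 1.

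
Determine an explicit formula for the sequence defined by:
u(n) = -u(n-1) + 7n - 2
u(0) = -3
First-order linear with linear forcing.
Homogeneous solution: u_h(n) = A·(-1)^n.
Try particular u_p(n) = pn + q. Substituting:
  pn + q = -(p(n-1) + q) + 7n - 2.
Matching the n-coefficient: p = -p + 7 ⇒ p = \frac{7}{2}.
Matching constants: q = p - q - 2 ⇒ q = \frac{3}{4}.
General: u(n) = A·(-1)^n + \frac{7 n}{2} + \frac{3}{4}.
Apply u(0) = -3: A + \frac{3}{4} = -3 ⇒ A = - \frac{15}{4}.
So u(n) = - \frac{15 \left(-1\right)^{n}}{4} + \frac{7 n}{2} + \frac{3}{4}.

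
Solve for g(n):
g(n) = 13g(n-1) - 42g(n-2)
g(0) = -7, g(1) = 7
Characteristic equation: x² - 13x + 42 = 0, which factors as (x - (6))(x - (7)) = 0.
Roots r₁ = 6, r₂ = 7 (distinct).
General solution: g(n) = A·(6)^n + B·(7)^n.
From g(0) = -7: A + B = -7.
From g(1) = 7: 6A + 7B = 7.
Solving: A = -56, B = 49.
So g(n) = - 56 \cdot 6^{n} + 49 \cdot 7^{n}.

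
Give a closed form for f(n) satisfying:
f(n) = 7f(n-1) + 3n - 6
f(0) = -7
First-order linear with linear forcing.
Homogeneous solution: f_h(n) = A·(7)^n.
Try particular f_p(n) = pn + q. Substituting:
  pn + q = 7(p(n-1) + q) + 3n - 6.
Matching the n-coefficient: p = 7p + 3 ⇒ p = - \frac{1}{2}.
Matching constants: q = -7p + 7q - 6 ⇒ q = \frac{5}{12}.
General: f(n) = A·(7)^n - \frac{n}{2} + \frac{5}{12}.
Apply f(0) = -7: A + \frac{5}{12} = -7 ⇒ A = - \frac{89}{12}.
So f(n) = - \frac{89 \cdot 7^{n}}{12} - \frac{n}{2} + \frac{5}{12}.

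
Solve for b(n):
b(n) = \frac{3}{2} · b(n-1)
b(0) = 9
Pure geometric recurrence with ratio \frac{3}{2}.
By induction b(n) = b(0) · (\frac{3}{2})^n = 9 \left(\frac{3}{2}\right)^{n}.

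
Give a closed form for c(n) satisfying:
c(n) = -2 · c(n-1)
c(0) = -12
Pure geometric recurrence with ratio -2.
By induction c(n) = c(0) · (-2)^n = - 12 \left(-2\right)^{n}.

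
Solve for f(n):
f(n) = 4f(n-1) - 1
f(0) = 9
First-order linear non-homogeneous.
Homogeneous solution: f_h(n) = A·(4)^n.
Try constant particular solution f_p = K: K = 4K - 1 ⇒ K = \frac{1}{3}.
General: f(n) = A·(4)^n + \frac{1}{3}.
Apply f(0) = 9: A + \frac{1}{3} = 9 ⇒ A = \frac{26}{3}.
So f(n) = \frac{26 \cdot 4^{n}}{3} + \frac{1}{3}.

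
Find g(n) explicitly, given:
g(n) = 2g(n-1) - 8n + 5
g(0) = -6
First-order linear with linear forcing.
Homogeneous solution: g_h(n) = A·(2)^n.
Try particular g_p(n) = pn + q. Substituting:
  pn + q = 2(p(n-1) + q) - 8n + 5.
Matching the n-coefficient: p = 2p - 8 ⇒ p = 8.
Matching constants: q = -2p + 2q + 5 ⇒ q = 11.
General: g(n) = A·(2)^n + 8 n + 11.
Apply g(0) = -6: A + 11 = -6 ⇒ A = -17.
So g(n) = - 17 \cdot 2^{n} + 8 n + 11.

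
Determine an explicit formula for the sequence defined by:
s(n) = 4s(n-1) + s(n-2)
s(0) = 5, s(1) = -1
Characteristic equation: x² - 4x - 1 = 0.
Discriminant Δ = (4)² + 4·(1) = 20.
Roots r₁,₂ = (4 ± √20)/2, so r₁ = 2 + \sqrt{5}, r₂ = 2 - \sqrt{5}.
General solution: s(n) = A·r₁^n + B·r₂^n.
From the initial conditions, A + B = 5 and r₁A + r₂B = -1.
Since r₁ - r₂ = √20: A = (-1 - (5)r₂)/√20 = \frac{5}{2} - \frac{11 \sqrt{5}}{10}, and B = 5 - A = \frac{11 \sqrt{5}}{10} + \frac{5}{2}.
So s(n) = \left(\frac{5}{2} - \frac{11 \sqrt{5}}{10}\right)\left(2 + \sqrt{5}\right)^n + \left(\frac{11 \sqrt{5}}{10} + \frac{5}{2}\right)\left(2 - \sqrt{5}\right)^n.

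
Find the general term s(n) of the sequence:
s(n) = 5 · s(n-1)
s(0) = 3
Pure geometric recurrence with ratio 5.
By induction s(n) = s(0) · (5)^n = 3 \cdot 5^{n}.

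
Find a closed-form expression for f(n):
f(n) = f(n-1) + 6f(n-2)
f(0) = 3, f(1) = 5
Characteristic equation: x² - x - 6 = 0, which factors as (x - (3))(x - (-2)) = 0.
Roots r₁ = 3, r₂ = -2 (distinct).
General solution: f(n) = A·(3)^n + B·(-2)^n.
From f(0) = 3: A + B = 3.
From f(1) = 5: 3A - 2B = 5.
Solving: A = \frac{11}{5}, B = \frac{4}{5}.
So f(n) = \frac{4 \left(-2\right)^{n}}{5} + \frac{11 \cdot 3^{n}}{5}.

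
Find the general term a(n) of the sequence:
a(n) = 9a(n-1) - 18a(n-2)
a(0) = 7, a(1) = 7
Characteristic equation: x² - 9x + 18 = 0, which factors as (x - (6))(x - (3)) = 0.
Roots r₁ = 6, r₂ = 3 (distinct).
General solution: a(n) = A·(6)^n + B·(3)^n.
From a(0) = 7: A + B = 7.
From a(1) = 7: 6A + 3B = 7.
Solving: A = - \frac{14}{3}, B = \frac{35}{3}.
So a(n) = \frac{35 \cdot 3^{n}}{3} - \frac{14 \cdot 6^{n}}{3}.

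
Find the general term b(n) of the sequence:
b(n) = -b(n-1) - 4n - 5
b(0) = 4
First-order linear with linear forcing.
Homogeneous solution: b_h(n) = A·(-1)^n.
Try particular b_p(n) = pn + q. Substituting:
  pn + q = -(p(n-1) + q) - 4n - 5.
Matching the n-coefficient: p = -p - 4 ⇒ p = -2.
Matching constants: q = p - q - 5 ⇒ q = - \frac{7}{2}.
General: b(n) = A·(-1)^n - 2 n - \frac{7}{2}.
Apply b(0) = 4: A - \frac{7}{2} = 4 ⇒ A = \frac{15}{2}.
So b(n) = \frac{15 \left(-1\right)^{n}}{2} - 2 n - \frac{7}{2}.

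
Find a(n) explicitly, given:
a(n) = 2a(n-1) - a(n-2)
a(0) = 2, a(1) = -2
Characteristic equation: x² - 2x + 1 = 0, which is (x - (1))².
Repeated root r = 1.
General solution: a(n) = (A + Bn)·(1)^n.
From a(0) = 2: A = 2.
From a(1) = -2: (A + B)·(1) = -2 ⇒ B = -4.
So a(n) = \left(2 - 4 n\right) \cdot (1)^n.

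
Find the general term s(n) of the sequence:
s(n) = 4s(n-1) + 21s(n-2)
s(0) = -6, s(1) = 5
Characteristic equation: x² - 4x - 21 = 0, which factors as (x - (7))(x - (-3)) = 0.
Roots r₁ = 7, r₂ = -3 (distinct).
General solution: s(n) = A·(7)^n + B·(-3)^n.
From s(0) = -6: A + B = -6.
From s(1) = 5: 7A - 3B = 5.
Solving: A = - \frac{13}{10}, B = - \frac{47}{10}.
So s(n) = - \frac{47 \left(-3\right)^{n}}{10} - \frac{13 \cdot 7^{n}}{10}.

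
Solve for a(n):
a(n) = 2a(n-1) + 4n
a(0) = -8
First-order linear with linear forcing.
Homogeneous solution: a_h(n) = A·(2)^n.
Try particular a_p(n) = pn + q. Substituting:
  pn + q = 2(p(n-1) + q) + 4n.
Matching the n-coefficient: p = 2p + 4 ⇒ p = -4.
Matching constants: q = -2p + 2q ⇒ q = -8.
General: a(n) = A·(2)^n - 4 n - 8.
Apply a(0) = -8: A - 8 = -8 ⇒ A = 0.
So a(n) = - 4 n - 8.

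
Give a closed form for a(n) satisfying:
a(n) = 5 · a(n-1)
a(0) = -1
Pure geometric recurrence with ratio 5.
By induction a(n) = a(0) · (5)^n = - 5^{n}.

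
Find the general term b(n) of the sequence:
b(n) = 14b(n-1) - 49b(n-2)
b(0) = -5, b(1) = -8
Characteristic equation: x² - 14x + 49 = 0, which is (x - (7))².
Repeated root r = 7.
General solution: b(n) = (A + Bn)·(7)^n.
From b(0) = -5: A = -5.
From b(1) = -8: (A + B)·(7) = -8 ⇒ B = \frac{27}{7}.
So b(n) = \left(\frac{27 n}{7} - 5\right) \cdot (7)^n.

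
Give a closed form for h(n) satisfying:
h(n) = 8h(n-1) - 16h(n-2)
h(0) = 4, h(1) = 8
Characteristic equation: x² - 8x + 16 = 0, which is (x - (4))².
Repeated root r = 4.
General solution: h(n) = (A + Bn)·(4)^n.
From h(0) = 4: A = 4.
From h(1) = 8: (A + B)·(4) = 8 ⇒ B = -2.
So h(n) = \left(4 - 2 n\right) \cdot (4)^n.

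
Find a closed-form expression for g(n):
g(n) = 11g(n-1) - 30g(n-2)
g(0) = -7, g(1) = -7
Characteristic equation: x² - 11x + 30 = 0, which factors as (x - (5))(x - (6)) = 0.
Roots r₁ = 5, r₂ = 6 (distinct).
General solution: g(n) = A·(5)^n + B·(6)^n.
From g(0) = -7: A + B = -7.
From g(1) = -7: 5A + 6B = -7.
Solving: A = -35, B = 28.
So g(n) = - 35 \cdot 5^{n} + 28 \cdot 6^{n}.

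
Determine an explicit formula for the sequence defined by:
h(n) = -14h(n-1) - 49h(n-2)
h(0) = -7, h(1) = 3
Characteristic equation: x² + 14x + 49 = 0, which is (x - (-7))².
Repeated root r = -7.
General solution: h(n) = (A + Bn)·(-7)^n.
From h(0) = -7: A = -7.
From h(1) = 3: (A + B)·(-7) = 3 ⇒ B = \frac{46}{7}.
So h(n) = \left(\frac{46 n}{7} - 7\right) \cdot (-7)^n.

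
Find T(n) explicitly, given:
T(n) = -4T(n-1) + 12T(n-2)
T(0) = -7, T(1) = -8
Characteristic equation: x² + 4x - 12 = 0, which factors as (x - (2))(x - (-6)) = 0.
Roots r₁ = 2, r₂ = -6 (distinct).
General solution: T(n) = A·(2)^n + B·(-6)^n.
From T(0) = -7: A + B = -7.
From T(1) = -8: 2A - 6B = -8.
Solving: A = - \frac{25}{4}, B = - \frac{3}{4}.
So T(n) = - \frac{3 \left(-6\right)^{n}}{4} - \frac{25 \cdot 2^{n}}{4}.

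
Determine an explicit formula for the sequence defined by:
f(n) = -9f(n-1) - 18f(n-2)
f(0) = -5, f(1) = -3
Characteristic equation: x² + 9x + 18 = 0, which factors as (x - (-3))(x - (-6)) = 0.
Roots r₁ = -3, r₂ = -6 (distinct).
General solution: f(n) = A·(-3)^n + B·(-6)^n.
From f(0) = -5: A + B = -5.
From f(1) = -3: -3A - 6B = -3.
Solving: A = -11, B = 6.
So f(n) = - 11 \left(-3\right)^{n} + 6 \left(-6\right)^{n}.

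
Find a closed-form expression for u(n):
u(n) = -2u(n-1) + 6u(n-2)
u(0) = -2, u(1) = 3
Characteristic equation: x² + 2x - 6 = 0.
Discriminant Δ = (-2)² + 4·(6) = 28.
Roots r₁,₂ = (-2 ± √28)/2, so r₁ = -1 + \sqrt{7}, r₂ = - \sqrt{7} - 1.
General solution: u(n) = A·r₁^n + B·r₂^n.
From the initial conditions, A + B = -2 and r₁A + r₂B = 3.
Since r₁ - r₂ = √28: A = (3 - (-2)r₂)/√28 = -1 + \frac{\sqrt{7}}{14}, and B = -2 - A = -1 - \frac{\sqrt{7}}{14}.
So u(n) = \left(-1 + \frac{\sqrt{7}}{14}\right)\left(-1 + \sqrt{7}\right)^n + \left(-1 - \frac{\sqrt{7}}{14}\right)\left(- \sqrt{7} - 1\right)^n.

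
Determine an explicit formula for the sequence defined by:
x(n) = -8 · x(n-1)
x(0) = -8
Pure geometric recurrence with ratio -8.
By induction x(n) = x(0) · (-8)^n = - 8 \left(-8\right)^{n}.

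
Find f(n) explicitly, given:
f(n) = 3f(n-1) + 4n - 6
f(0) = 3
First-order linear with linear forcing.
Homogeneous solution: f_h(n) = A·(3)^n.
Try particular f_p(n) = pn + q. Substituting:
  pn + q = 3(p(n-1) + q) + 4n - 6.
Matching the n-coefficient: p = 3p + 4 ⇒ p = -2.
Matching constants: q = -3p + 3q - 6 ⇒ q = 0.
General: f(n) = A·(3)^n - 2 n + 0.
Apply f(0) = 3: A + 0 = 3 ⇒ A = 3.
So f(n) = 3 \cdot 3^{n} - 2 n.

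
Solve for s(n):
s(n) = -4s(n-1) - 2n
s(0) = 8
First-order linear with linear forcing.
Homogeneous solution: s_h(n) = A·(-4)^n.
Try particular s_p(n) = pn + q. Substituting:
  pn + q = -4(p(n-1) + q) - 2n.
Matching the n-coefficient: p = -4p - 2 ⇒ p = - \frac{2}{5}.
Matching constants: q = 4p - 4q ⇒ q = - \frac{8}{25}.
General: s(n) = A·(-4)^n - \frac{2 n}{5} - \frac{8}{25}.
Apply s(0) = 8: A - \frac{8}{25} = 8 ⇒ A = \frac{208}{25}.
So s(n) = \frac{208 \left(-4\right)^{n}}{25} - \frac{2 n}{5} - \frac{8}{25}.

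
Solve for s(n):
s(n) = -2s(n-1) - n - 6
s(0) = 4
First-order linear with linear forcing.
Homogeneous solution: s_h(n) = A·(-2)^n.
Try particular s_p(n) = pn + q. Substituting:
  pn + q = -2(p(n-1) + q) - n - 6.
Matching the n-coefficient: p = -2p - 1 ⇒ p = - \frac{1}{3}.
Matching constants: q = 2p - 2q - 6 ⇒ q = - \frac{20}{9}.
General: s(n) = A·(-2)^n - \frac{n}{3} - \frac{20}{9}.
Apply s(0) = 4: A - \frac{20}{9} = 4 ⇒ A = \frac{56}{9}.
So s(n) = \frac{56 \left(-2\right)^{n}}{9} - \frac{n}{3} - \frac{20}{9}.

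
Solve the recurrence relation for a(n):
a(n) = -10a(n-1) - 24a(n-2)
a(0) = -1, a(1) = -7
Characteristic equation: x² + 10x + 24 = 0, which factors as (x - (-4))(x - (-6)) = 0.
Roots r₁ = -4, r₂ = -6 (distinct).
General solution: a(n) = A·(-4)^n + B·(-6)^n.
From a(0) = -1: A + B = -1.
From a(1) = -7: -4A - 6B = -7.
Solving: A = - \frac{13}{2}, B = \frac{11}{2}.
So a(n) = - \frac{13 \left(-4\right)^{n}}{2} + \frac{11 \left(-6\right)^{n}}{2}.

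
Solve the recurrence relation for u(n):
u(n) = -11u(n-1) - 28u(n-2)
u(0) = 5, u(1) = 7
Characteristic equation: x² + 11x + 28 = 0, which factors as (x - (-4))(x - (-7)) = 0.
Roots r₁ = -4, r₂ = -7 (distinct).
General solution: u(n) = A·(-4)^n + B·(-7)^n.
From u(0) = 5: A + B = 5.
From u(1) = 7: -4A - 7B = 7.
Solving: A = 14, B = -9.
So u(n) = 14 \left(-4\right)^{n} - 9 \left(-7\right)^{n}.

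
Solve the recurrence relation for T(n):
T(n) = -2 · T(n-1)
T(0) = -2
Pure geometric recurrence with ratio -2.
By induction T(n) = T(0) · (-2)^n = - 2 \left(-2\right)^{n}.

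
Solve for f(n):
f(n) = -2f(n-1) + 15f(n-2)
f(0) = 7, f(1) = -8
Characteristic equation: x² + 2x - 15 = 0, which factors as (x - (3))(x - (-5)) = 0.
Roots r₁ = 3, r₂ = -5 (distinct).
General solution: f(n) = A·(3)^n + B·(-5)^n.
From f(0) = 7: A + B = 7.
From f(1) = -8: 3A - 5B = -8.
Solving: A = \frac{27}{8}, B = \frac{29}{8}.
So f(n) = \frac{29 \left(-5\right)^{n}}{8} + \frac{27 \cdot 3^{n}}{8}.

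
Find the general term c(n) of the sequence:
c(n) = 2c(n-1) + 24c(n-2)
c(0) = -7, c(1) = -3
Characteristic equation: x² - 2x - 24 = 0, which factors as (x - (6))(x - (-4)) = 0.
Roots r₁ = 6, r₂ = -4 (distinct).
General solution: c(n) = A·(6)^n + B·(-4)^n.
From c(0) = -7: A + B = -7.
From c(1) = -3: 6A - 4B = -3.
Solving: A = - \frac{31}{10}, B = - \frac{39}{10}.
So c(n) = - \frac{39 \left(-4\right)^{n}}{10} - \frac{31 \cdot 6^{n}}{10}.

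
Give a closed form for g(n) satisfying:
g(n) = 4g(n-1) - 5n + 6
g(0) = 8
First-order linear with linear forcing.
Homogeneous solution: g_h(n) = A·(4)^n.
Try particular g_p(n) = pn + q. Substituting:
  pn + q = 4(p(n-1) + q) - 5n + 6.
Matching the n-coefficient: p = 4p - 5 ⇒ p = \frac{5}{3}.
Matching constants: q = -4p + 4q + 6 ⇒ q = \frac{2}{9}.
General: g(n) = A·(4)^n + \frac{5 n}{3} + \frac{2}{9}.
Apply g(0) = 8: A + \frac{2}{9} = 8 ⇒ A = \frac{70}{9}.
So g(n) = \frac{70 \cdot 4^{n}}{9} + \frac{5 n}{3} + \frac{2}{9}.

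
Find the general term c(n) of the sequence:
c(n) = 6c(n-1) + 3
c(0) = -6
First-order linear non-homogeneous.
Homogeneous solution: c_h(n) = A·(6)^n.
Try constant particular solution c_p = K: K = 6K + 3 ⇒ K = - \frac{3}{5}.
General: c(n) = A·(6)^n - \frac{3}{5}.
Apply c(0) = -6: A - \frac{3}{5} = -6 ⇒ A = - \frac{27}{5}.
So c(n) = - \frac{27 \cdot 6^{n}}{5} - \frac{3}{5}.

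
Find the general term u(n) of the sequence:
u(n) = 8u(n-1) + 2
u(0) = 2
First-order linear non-homogeneous.
Homogeneous solution: u_h(n) = A·(8)^n.
Try constant particular solution u_p = K: K = 8K + 2 ⇒ K = - \frac{2}{7}.
General: u(n) = A·(8)^n - \frac{2}{7}.
Apply u(0) = 2: A - \frac{2}{7} = 2 ⇒ A = \frac{16}{7}.
So u(n) = \frac{16 \cdot 8^{n}}{7} - \frac{2}{7}.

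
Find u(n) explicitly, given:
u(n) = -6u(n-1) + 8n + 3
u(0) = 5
First-order linear with linear forcing.
Homogeneous solution: u_h(n) = A·(-6)^n.
Try particular u_p(n) = pn + q. Substituting:
  pn + q = -6(p(n-1) + q) + 8n + 3.
Matching the n-coefficient: p = -6p + 8 ⇒ p = \frac{8}{7}.
Matching constants: q = 6p - 6q + 3 ⇒ q = \frac{69}{49}.
General: u(n) = A·(-6)^n + \frac{8 n}{7} + \frac{69}{49}.
Apply u(0) = 5: A + \frac{69}{49} = 5 ⇒ A = \frac{176}{49}.
So u(n) = \frac{176 \left(-6\right)^{n}}{49} + \frac{8 n}{7} + \frac{69}{49}.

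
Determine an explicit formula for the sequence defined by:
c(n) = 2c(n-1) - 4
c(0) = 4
First-order linear non-homogeneous.
Homogeneous solution: c_h(n) = A·(2)^n.
Try constant particular solution c_p = K: K = 2K - 4 ⇒ K = 4.
General: c(n) = A·(2)^n + 4.
Apply c(0) = 4: A + 4 = 4 ⇒ A = 0.
So c(n) = 4.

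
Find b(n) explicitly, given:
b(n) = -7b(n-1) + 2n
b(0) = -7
First-order linear with linear forcing.
Homogeneous solution: b_h(n) = A·(-7)^n.
Try particular b_p(n) = pn + q. Substituting:
  pn + q = -7(p(n-1) + q) + 2n.
Matching the n-coefficient: p = -7p + 2 ⇒ p = \frac{1}{4}.
Matching constants: q = 7p - 7q ⇒ q = \frac{7}{32}.
General: b(n) = A·(-7)^n + \frac{n}{4} + \frac{7}{32}.
Apply b(0) = -7: A + \frac{7}{32} = -7 ⇒ A = - \frac{231}{32}.
So b(n) = - \frac{231 \left(-7\right)^{n}}{32} + \frac{n}{4} + \frac{7}{32}.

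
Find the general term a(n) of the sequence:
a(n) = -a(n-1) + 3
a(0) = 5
First-order linear non-homogeneous.
Homogeneous solution: a_h(n) = A·(-1)^n.
Try constant particular solution a_p = K: K = -K + 3 ⇒ K = \frac{3}{2}.
General: a(n) = A·(-1)^n + \frac{3}{2}.
Apply a(0) = 5: A + \frac{3}{2} = 5 ⇒ A = \frac{7}{2}.
So a(n) = \frac{7 \left(-1\right)^{n}}{2} + \frac{3}{2}.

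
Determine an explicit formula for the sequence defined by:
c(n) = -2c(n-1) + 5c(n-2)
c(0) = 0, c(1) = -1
Characteristic equation: x² + 2x - 5 = 0.
Discriminant Δ = (-2)² + 4·(5) = 24.
Roots r₁,₂ = (-2 ± √24)/2, so r₁ = -1 + \sqrt{6}, r₂ = - \sqrt{6} - 1.
General solution: c(n) = A·r₁^n + B·r₂^n.
From the initial conditions, A + B = 0 and r₁A + r₂B = -1.
Since r₁ - r₂ = √24: A = (-1 - (0)r₂)/√24 = - \frac{\sqrt{6}}{12}, and B = 0 - A = \frac{\sqrt{6}}{12}.
So c(n) = \left(- \frac{\sqrt{6}}{12}\right)\left(-1 + \sqrt{6}\right)^n + \left(\frac{\sqrt{6}}{12}\right)\left(- \sqrt{6} - 1\right)^n.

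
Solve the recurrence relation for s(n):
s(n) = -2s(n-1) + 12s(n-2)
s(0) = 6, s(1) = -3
Characteristic equation: x² + 2x - 12 = 0.
Discriminant Δ = (-2)² + 4·(12) = 52.
Roots r₁,₂ = (-2 ± √52)/2, so r₁ = -1 + \sqrt{13}, r₂ = - \sqrt{13} - 1.
General solution: s(n) = A·r₁^n + B·r₂^n.
From the initial conditions, A + B = 6 and r₁A + r₂B = -3.
Since r₁ - r₂ = √52: A = (-3 - (6)r₂)/√52 = \frac{3 \sqrt{13}}{26} + 3, and B = 6 - A = 3 - \frac{3 \sqrt{13}}{26}.
So s(n) = \left(\frac{3 \sqrt{13}}{26} + 3\right)\left(-1 + \sqrt{13}\right)^n + \left(3 - \frac{3 \sqrt{13}}{26}\right)\left(- \sqrt{13} - 1\right)^n.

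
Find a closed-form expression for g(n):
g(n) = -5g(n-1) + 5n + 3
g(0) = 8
First-order linear with linear forcing.
Homogeneous solution: g_h(n) = A·(-5)^n.
Try particular g_p(n) = pn + q. Substituting:
  pn + q = -5(p(n-1) + q) + 5n + 3.
Matching the n-coefficient: p = -5p + 5 ⇒ p = \frac{5}{6}.
Matching constants: q = 5p - 5q + 3 ⇒ q = \frac{43}{36}.
General: g(n) = A·(-5)^n + \frac{5 n}{6} + \frac{43}{36}.
Apply g(0) = 8: A + \frac{43}{36} = 8 ⇒ A = \frac{245}{36}.
So g(n) = \frac{245 \left(-5\right)^{n}}{36} + \frac{5 n}{6} + \frac{43}{36}.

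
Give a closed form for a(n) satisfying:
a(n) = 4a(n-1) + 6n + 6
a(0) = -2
First-order linear with linear forcing.
Homogeneous solution: a_h(n) = A·(4)^n.
Try particular a_p(n) = pn + q. Substituting:
  pn + q = 4(p(n-1) + q) + 6n + 6.
Matching the n-coefficient: p = 4p + 6 ⇒ p = -2.
Matching constants: q = -4p + 4q + 6 ⇒ q = - \frac{14}{3}.
General: a(n) = A·(4)^n - 2 n - \frac{14}{3}.
Apply a(0) = -2: A - \frac{14}{3} = -2 ⇒ A = \frac{8}{3}.
So a(n) = \frac{8 \cdot 4^{n}}{3} - 2 n - \frac{14}{3}.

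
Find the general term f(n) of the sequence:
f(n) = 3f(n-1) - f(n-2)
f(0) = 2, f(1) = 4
Characteristic equation: x² - 3x + 1 = 0.
Discriminant Δ = (3)² + 4·(-1) = 5.
Roots r₁,₂ = (3 ± √5)/2, so r₁ = \frac{\sqrt{5}}{2} + \frac{3}{2}, r₂ = \frac{3}{2} - \frac{\sqrt{5}}{2}.
General solution: f(n) = A·r₁^n + B·r₂^n.
From the initial conditions, A + B = 2 and r₁A + r₂B = 4.
Since r₁ - r₂ = √5: A = (4 - (2)r₂)/√5 = \frac{\sqrt{5}}{5} + 1, and B = 2 - A = 1 - \frac{\sqrt{5}}{5}.
So f(n) = \left(\frac{\sqrt{5}}{5} + 1\right)\left(\frac{\sqrt{5}}{2} + \frac{3}{2}\right)^n + \left(1 - \frac{\sqrt{5}}{5}\right)\left(\frac{3}{2} - \frac{\sqrt{5}}{2}\right)^n.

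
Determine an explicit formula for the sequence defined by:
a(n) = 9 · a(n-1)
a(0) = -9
Pure geometric recurrence with ratio 9.
By induction a(n) = a(0) · (9)^n = - 9 \cdot 9^{n}.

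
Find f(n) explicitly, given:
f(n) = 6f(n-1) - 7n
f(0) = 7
First-order linear with linear forcing.
Homogeneous solution: f_h(n) = A·(6)^n.
Try particular f_p(n) = pn + q. Substituting:
  pn + q = 6(p(n-1) + q) - 7n.
Matching the n-coefficient: p = 6p - 7 ⇒ p = \frac{7}{5}.
Matching constants: q = -6p + 6q ⇒ q = \frac{42}{25}.
General: f(n) = A·(6)^n + \frac{7 n}{5} + \frac{42}{25}.
Apply f(0) = 7: A + \frac{42}{25} = 7 ⇒ A = \frac{133}{25}.
So f(n) = \frac{133 \cdot 6^{n}}{25} + \frac{7 n}{5} + \frac{42}{25}.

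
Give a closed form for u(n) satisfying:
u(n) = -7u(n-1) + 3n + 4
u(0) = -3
First-order linear with linear forcing.
Homogeneous solution: u_h(n) = A·(-7)^n.
Try particular u_p(n) = pn + q. Substituting:
  pn + q = -7(p(n-1) + q) + 3n + 4.
Matching the n-coefficient: p = -7p + 3 ⇒ p = \frac{3}{8}.
Matching constants: q = 7p - 7q + 4 ⇒ q = \frac{53}{64}.
General: u(n) = A·(-7)^n + \frac{3 n}{8} + \frac{53}{64}.
Apply u(0) = -3: A + \frac{53}{64} = -3 ⇒ A = - \frac{245}{64}.
So u(n) = - \frac{245 \left(-7\right)^{n}}{64} + \frac{3 n}{8} + \frac{53}{64}.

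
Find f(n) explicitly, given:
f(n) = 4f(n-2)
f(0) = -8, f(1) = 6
Characteristic equation: x² - 4 = 0, which factors as (x - (-2))(x - (2)) = 0.
Roots r₁ = -2, r₂ = 2 (distinct).
General solution: f(n) = A·(-2)^n + B·(2)^n.
From f(0) = -8: A + B = -8.
From f(1) = 6: -2A + 2B = 6.
Solving: A = - \frac{11}{2}, B = - \frac{5}{2}.
So f(n) = - \frac{11 \left(-2\right)^{n}}{2} - \frac{5 \cdot 2^{n}}{2}.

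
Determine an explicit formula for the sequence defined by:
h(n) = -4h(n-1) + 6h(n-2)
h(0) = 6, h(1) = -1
Characteristic equation: x² + 4x - 6 = 0.
Discriminant Δ = (-4)² + 4·(6) = 40.
Roots r₁,₂ = (-4 ± √40)/2, so r₁ = -2 + \sqrt{10}, r₂ = - \sqrt{10} - 2.
General solution: h(n) = A·r₁^n + B·r₂^n.
From the initial conditions, A + B = 6 and r₁A + r₂B = -1.
Since r₁ - r₂ = √40: A = (-1 - (6)r₂)/√40 = \frac{11 \sqrt{10}}{20} + 3, and B = 6 - A = 3 - \frac{11 \sqrt{10}}{20}.
So h(n) = \left(\frac{11 \sqrt{10}}{20} + 3\right)\left(-2 + \sqrt{10}\right)^n + \left(3 - \frac{11 \sqrt{10}}{20}\right)\left(- \sqrt{10} - 2\right)^n.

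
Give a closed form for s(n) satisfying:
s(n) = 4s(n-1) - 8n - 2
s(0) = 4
First-order linear with linear forcing.
Homogeneous solution: s_h(n) = A·(4)^n.
Try particular s_p(n) = pn + q. Substituting:
  pn + q = 4(p(n-1) + q) - 8n - 2.
Matching the n-coefficient: p = 4p - 8 ⇒ p = \frac{8}{3}.
Matching constants: q = -4p + 4q - 2 ⇒ q = \frac{38}{9}.
General: s(n) = A·(4)^n + \frac{8 n}{3} + \frac{38}{9}.
Apply s(0) = 4: A + \frac{38}{9} = 4 ⇒ A = - \frac{2}{9}.
So s(n) = - \frac{2 \cdot 4^{n}}{9} + \frac{8 n}{3} + \frac{38}{9}.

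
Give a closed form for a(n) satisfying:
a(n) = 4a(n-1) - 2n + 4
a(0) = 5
First-order linear with linear forcing.
Homogeneous solution: a_h(n) = A·(4)^n.
Try particular a_p(n) = pn + q. Substituting:
  pn + q = 4(p(n-1) + q) - 2n + 4.
Matching the n-coefficient: p = 4p - 2 ⇒ p = \frac{2}{3}.
Matching constants: q = -4p + 4q + 4 ⇒ q = - \frac{4}{9}.
General: a(n) = A·(4)^n + \frac{2 n}{3} - \frac{4}{9}.
Apply a(0) = 5: A - \frac{4}{9} = 5 ⇒ A = \frac{49}{9}.
So a(n) = \frac{49 \cdot 4^{n}}{9} + \frac{2 n}{3} - \frac{4}{9}.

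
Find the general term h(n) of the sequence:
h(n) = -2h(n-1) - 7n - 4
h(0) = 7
First-order linear with linear forcing.
Homogeneous solution: h_h(n) = A·(-2)^n.
Try particular h_p(n) = pn + q. Substituting:
  pn + q = -2(p(n-1) + q) - 7n - 4.
Matching the n-coefficient: p = -2p - 7 ⇒ p = - \frac{7}{3}.
Matching constants: q = 2p - 2q - 4 ⇒ q = - \frac{26}{9}.
General: h(n) = A·(-2)^n - \frac{7 n}{3} - \frac{26}{9}.
Apply h(0) = 7: A - \frac{26}{9} = 7 ⇒ A = \frac{89}{9}.
So h(n) = \frac{89 \left(-2\right)^{n}}{9} - \frac{7 n}{3} - \frac{26}{9}.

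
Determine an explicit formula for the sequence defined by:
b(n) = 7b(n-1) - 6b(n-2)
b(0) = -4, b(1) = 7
Characteristic equation: x² - 7x + 6 = 0, which factors as (x - (6))(x - (1)) = 0.
Roots r₁ = 6, r₂ = 1 (distinct).
General solution: b(n) = A·(6)^n + B·(1)^n.
From b(0) = -4: A + B = -4.
From b(1) = 7: 6A + B = 7.
Solving: A = \frac{11}{5}, B = - \frac{31}{5}.
So b(n) = \frac{11 \cdot 6^{n}}{5} - \frac{31}{5}.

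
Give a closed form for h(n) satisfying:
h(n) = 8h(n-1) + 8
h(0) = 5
First-order linear non-homogeneous.
Homogeneous solution: h_h(n) = A·(8)^n.
Try constant particular solution h_p = K: K = 8K + 8 ⇒ K = - \frac{8}{7}.
General: h(n) = A·(8)^n - \frac{8}{7}.
Apply h(0) = 5: A - \frac{8}{7} = 5 ⇒ A = \frac{43}{7}.
So h(n) = \frac{43 \cdot 8^{n}}{7} - \frac{8}{7}.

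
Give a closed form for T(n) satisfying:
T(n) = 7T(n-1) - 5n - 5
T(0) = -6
First-order linear with linear forcing.
Homogeneous solution: T_h(n) = A·(7)^n.
Try particular T_p(n) = pn + q. Substituting:
  pn + q = 7(p(n-1) + q) - 5n - 5.
Matching the n-coefficient: p = 7p - 5 ⇒ p = \frac{5}{6}.
Matching constants: q = -7p + 7q - 5 ⇒ q = \frac{65}{36}.
General: T(n) = A·(7)^n + \frac{5 n}{6} + \frac{65}{36}.
Apply T(0) = -6: A + \frac{65}{36} = -6 ⇒ A = - \frac{281}{36}.
So T(n) = - \frac{281 \cdot 7^{n}}{36} + \frac{5 n}{6} + \frac{65}{36}.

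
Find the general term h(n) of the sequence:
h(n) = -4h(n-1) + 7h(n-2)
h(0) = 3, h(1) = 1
Characteristic equation: x² + 4x - 7 = 0.
Discriminant Δ = (-4)² + 4·(7) = 44.
Roots r₁,₂ = (-4 ± √44)/2, so r₁ = -2 + \sqrt{11}, r₂ = - \sqrt{11} - 2.
General solution: h(n) = A·r₁^n + B·r₂^n.
From the initial conditions, A + B = 3 and r₁A + r₂B = 1.
Since r₁ - r₂ = √44: A = (1 - (3)r₂)/√44 = \frac{7 \sqrt{11}}{22} + \frac{3}{2}, and B = 3 - A = \frac{3}{2} - \frac{7 \sqrt{11}}{22}.
So h(n) = \left(\frac{7 \sqrt{11}}{22} + \frac{3}{2}\right)\left(-2 + \sqrt{11}\right)^n + \left(\frac{3}{2} - \frac{7 \sqrt{11}}{22}\right)\left(- \sqrt{11} - 2\right)^n.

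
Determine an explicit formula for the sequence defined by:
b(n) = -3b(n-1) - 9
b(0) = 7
First-order linear non-homogeneous.
Homogeneous solution: b_h(n) = A·(-3)^n.
Try constant particular solution b_p = K: K = -3K - 9 ⇒ K = - \frac{9}{4}.
General: b(n) = A·(-3)^n - \frac{9}{4}.
Apply b(0) = 7: A - \frac{9}{4} = 7 ⇒ A = \frac{37}{4}.
So b(n) = \frac{37 \left(-3\right)^{n}}{4} - \frac{9}{4}.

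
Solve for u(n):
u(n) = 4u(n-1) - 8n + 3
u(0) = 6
First-order linear with linear forcing.
Homogeneous solution: u_h(n) = A·(4)^n.
Try particular u_p(n) = pn + q. Substituting:
  pn + q = 4(p(n-1) + q) - 8n + 3.
Matching the n-coefficient: p = 4p - 8 ⇒ p = \frac{8}{3}.
Matching constants: q = -4p + 4q + 3 ⇒ q = \frac{23}{9}.
General: u(n) = A·(4)^n + \frac{8 n}{3} + \frac{23}{9}.
Apply u(0) = 6: A + \frac{23}{9} = 6 ⇒ A = \frac{31}{9}.
So u(n) = \frac{31 \cdot 4^{n}}{9} + \frac{8 n}{3} + \frac{23}{9}.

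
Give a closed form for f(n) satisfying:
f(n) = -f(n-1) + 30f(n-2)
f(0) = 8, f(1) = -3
Characteristic equation: x² + x - 30 = 0, which factors as (x - (5))(x - (-6)) = 0.
Roots r₁ = 5, r₂ = -6 (distinct).
General solution: f(n) = A·(5)^n + B·(-6)^n.
From f(0) = 8: A + B = 8.
From f(1) = -3: 5A - 6B = -3.
Solving: A = \frac{45}{11}, B = \frac{43}{11}.
So f(n) = \frac{43 \left(-6\right)^{n}}{11} + \frac{45 \cdot 5^{n}}{11}.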